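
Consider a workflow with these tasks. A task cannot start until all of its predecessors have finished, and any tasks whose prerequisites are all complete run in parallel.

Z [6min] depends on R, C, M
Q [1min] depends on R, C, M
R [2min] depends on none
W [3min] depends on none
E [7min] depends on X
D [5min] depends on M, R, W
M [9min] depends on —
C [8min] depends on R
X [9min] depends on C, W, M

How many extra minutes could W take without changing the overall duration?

Critical path: R→C→X→E = 2+8+9+7 = 26, so the finish is 26 minutes.
Longest path through W: 19 minutes (earliest finish 3, latest finish 10).
Slack of W = 7 − 0 = 7 minutes.

7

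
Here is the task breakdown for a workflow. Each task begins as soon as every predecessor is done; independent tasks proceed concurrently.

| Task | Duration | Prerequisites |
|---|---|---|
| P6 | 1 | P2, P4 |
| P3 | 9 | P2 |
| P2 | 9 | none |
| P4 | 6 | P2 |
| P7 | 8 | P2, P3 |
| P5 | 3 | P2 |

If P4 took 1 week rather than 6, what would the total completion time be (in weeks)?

26

As given, the longest chain is P2→P3→P7 = 9+9+8 = 26, so the finish is 26 weeks.
The longest path through P4 is only 16 weeks, so P4 has float 10.
That remains the longest chain; total 26 weeks.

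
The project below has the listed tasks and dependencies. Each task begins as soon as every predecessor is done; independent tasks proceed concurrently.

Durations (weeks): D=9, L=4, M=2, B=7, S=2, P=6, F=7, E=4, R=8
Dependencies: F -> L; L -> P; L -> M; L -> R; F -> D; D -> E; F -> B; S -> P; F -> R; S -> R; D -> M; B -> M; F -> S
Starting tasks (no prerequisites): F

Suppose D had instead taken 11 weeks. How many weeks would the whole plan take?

22

Actual critical path: F→D→E = 7+9+4 = 20 ⇒ 20 weeks.
D lies on that path, so at 11 weeks the path becomes 22 weeks.
The critical path is still F→D→E; finish is now 22 weeks.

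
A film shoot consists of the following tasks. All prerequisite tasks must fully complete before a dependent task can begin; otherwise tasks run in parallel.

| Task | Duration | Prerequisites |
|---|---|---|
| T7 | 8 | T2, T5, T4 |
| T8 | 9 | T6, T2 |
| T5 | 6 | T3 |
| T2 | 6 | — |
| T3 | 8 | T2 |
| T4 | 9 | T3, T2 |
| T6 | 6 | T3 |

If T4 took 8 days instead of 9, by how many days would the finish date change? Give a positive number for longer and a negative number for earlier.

-1

As given, the longest chain is T2→T3→T4→T7 = 6+8+9+8 = 31, so the finish is 31 days.
Since T4 is critical, the -1 change carries straight to that chain (now 30 days).
The critical path is still T2→T3→T4→T7; finish is now 30 days.
Change in finish: 30 − 31 = -1 days.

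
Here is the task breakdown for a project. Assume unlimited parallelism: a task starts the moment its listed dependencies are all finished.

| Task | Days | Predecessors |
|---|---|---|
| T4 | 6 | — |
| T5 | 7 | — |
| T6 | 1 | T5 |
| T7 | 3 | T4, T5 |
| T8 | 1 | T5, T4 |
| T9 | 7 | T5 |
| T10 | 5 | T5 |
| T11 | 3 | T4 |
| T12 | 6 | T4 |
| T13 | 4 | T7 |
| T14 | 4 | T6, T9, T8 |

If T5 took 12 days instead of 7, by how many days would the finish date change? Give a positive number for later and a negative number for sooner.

5

Actual critical path: T5→T9→T14 = 7+7+4 = 18 ⇒ 18 days.
T5 lies on that path, so at 12 days the path becomes 23 days.
That remains the longest chain; total 23 days.
Change in finish: 23 − 18 = +5 days.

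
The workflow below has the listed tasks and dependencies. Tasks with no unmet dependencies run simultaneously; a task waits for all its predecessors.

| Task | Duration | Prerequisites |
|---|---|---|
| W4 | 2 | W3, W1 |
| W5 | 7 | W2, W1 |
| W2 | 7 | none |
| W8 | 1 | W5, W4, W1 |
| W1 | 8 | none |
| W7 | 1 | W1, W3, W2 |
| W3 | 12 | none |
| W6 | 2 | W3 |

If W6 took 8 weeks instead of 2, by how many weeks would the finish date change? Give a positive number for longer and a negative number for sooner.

4

The binding path is W1→W5→W8 = 8+7+1 = 16; finish at 16 weeks.
The longest path through W6 is only 14 weeks, so W6 has float 2.
The binding chain switches to W3→W6 = 12+8 = 20; finish 20 weeks.
Change in finish: 20 − 16 = +4 weeks.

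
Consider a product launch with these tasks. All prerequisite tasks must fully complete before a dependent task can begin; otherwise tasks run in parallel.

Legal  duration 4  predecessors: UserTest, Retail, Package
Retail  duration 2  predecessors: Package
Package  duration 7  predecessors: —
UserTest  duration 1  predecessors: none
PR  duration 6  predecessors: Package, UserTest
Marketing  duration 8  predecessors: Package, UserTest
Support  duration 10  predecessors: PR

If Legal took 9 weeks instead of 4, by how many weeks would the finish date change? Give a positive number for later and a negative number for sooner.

0

Actual critical path: Package→PR→Support = 7+6+10 = 23 ⇒ 23 weeks.
Legal is off the critical path — its longest chain is 13 weeks, giving 10 of slack.
No other chain overtakes it, so the finish is 23 weeks.
Change in finish: 23 − 23 = +0 weeks.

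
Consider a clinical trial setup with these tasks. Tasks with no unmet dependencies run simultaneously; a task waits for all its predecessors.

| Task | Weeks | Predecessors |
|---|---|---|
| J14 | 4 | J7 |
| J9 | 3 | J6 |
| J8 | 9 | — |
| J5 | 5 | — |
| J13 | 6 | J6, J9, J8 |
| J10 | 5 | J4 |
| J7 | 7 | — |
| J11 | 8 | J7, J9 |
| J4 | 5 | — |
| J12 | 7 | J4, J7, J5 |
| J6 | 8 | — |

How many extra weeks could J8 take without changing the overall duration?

4

The longest chain is J6→J9→J11 = 8+3+8 = 19; overall finish 19 weeks.
The longest chain containing J8 totals 15 weeks.
So J8 can slip 13 − 9 = 4 weeks.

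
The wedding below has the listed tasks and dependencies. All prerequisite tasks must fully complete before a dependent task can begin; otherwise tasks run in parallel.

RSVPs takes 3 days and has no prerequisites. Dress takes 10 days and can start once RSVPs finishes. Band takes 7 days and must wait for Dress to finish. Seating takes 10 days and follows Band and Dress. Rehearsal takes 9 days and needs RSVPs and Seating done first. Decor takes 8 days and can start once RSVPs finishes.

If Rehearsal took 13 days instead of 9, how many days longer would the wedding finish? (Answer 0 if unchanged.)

Actual critical path: RSVPs→Dress→Band→Seating→Rehearsal = 3+10+7+10+9 = 39 ⇒ 39 days.
Since Rehearsal is critical, the +4 change carries straight to that chain (now 43 days).
The critical path is still RSVPs→Dress→Band→Seating→Rehearsal; finish is now 43 days.
Change in finish: 43 − 39 = +4 days.

4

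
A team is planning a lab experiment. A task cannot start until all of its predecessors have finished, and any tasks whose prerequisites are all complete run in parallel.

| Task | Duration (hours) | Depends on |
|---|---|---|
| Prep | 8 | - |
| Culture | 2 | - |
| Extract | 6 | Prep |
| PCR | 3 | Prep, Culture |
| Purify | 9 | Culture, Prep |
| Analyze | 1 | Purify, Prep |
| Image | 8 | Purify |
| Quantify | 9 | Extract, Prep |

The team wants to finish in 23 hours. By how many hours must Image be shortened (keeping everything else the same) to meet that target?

2

Current finish: 25 hours; target: 23.
Image is on every critical path, so each hour cut from Image cuts the finish by one (this holds down to a finish of 23).
Need 25 − 23 = 2 hours off Image → Image becomes 6 hours, finish becomes 23.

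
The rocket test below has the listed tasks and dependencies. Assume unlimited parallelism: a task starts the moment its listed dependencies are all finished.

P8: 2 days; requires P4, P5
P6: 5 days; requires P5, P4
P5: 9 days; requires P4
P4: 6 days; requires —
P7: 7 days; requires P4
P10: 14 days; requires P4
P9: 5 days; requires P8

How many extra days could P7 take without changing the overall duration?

The longest chain is P4→P5→P8→P9 = 6+9+2+5 = 22; overall finish 22 days.
P7 finishes as early as 13 and must finish by 22.
Slack of P7 = 15 − 6 = 9 days.

9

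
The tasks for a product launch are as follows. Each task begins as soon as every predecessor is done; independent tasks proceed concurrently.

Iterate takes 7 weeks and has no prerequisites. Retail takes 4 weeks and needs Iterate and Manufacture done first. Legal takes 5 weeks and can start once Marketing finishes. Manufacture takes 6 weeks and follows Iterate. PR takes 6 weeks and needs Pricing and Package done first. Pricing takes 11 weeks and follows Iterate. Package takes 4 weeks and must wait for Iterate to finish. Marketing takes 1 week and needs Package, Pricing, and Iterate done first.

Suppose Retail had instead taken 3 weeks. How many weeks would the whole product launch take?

24

Critical path before the change: Iterate→Pricing→Marketing→Legal = 7+11+1+5 = 24 giving 24 weeks.
Retail is off the critical path — its longest chain is 17 weeks, giving 7 of slack.
That remains the longest chain; total 24 weeks.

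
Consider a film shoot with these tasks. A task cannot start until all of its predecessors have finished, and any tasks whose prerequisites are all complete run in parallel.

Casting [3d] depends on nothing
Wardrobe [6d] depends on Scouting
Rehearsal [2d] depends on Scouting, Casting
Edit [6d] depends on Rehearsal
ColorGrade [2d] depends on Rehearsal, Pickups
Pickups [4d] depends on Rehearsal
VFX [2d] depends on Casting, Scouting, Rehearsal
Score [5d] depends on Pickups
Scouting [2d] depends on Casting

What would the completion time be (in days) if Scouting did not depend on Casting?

Original critical path: Casting→Scouting→Rehearsal→Pickups→Score = 3+2+2+4+5 = 16 ⇒ 16 days.
Without Casting→Scouting, Scouting's earliest start moves from 3 to 0.
New critical path: Casting→Rehearsal→Pickups→Score = 3+2+4+5 = 14 ⇒ 14 days.

14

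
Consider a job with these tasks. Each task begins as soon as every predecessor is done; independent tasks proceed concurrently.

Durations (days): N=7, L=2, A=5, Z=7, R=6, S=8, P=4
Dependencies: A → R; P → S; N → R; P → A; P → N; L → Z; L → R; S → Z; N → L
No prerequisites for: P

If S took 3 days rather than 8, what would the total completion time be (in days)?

20

Critical path before the change: P→N→L→Z = 4+7+2+7 = 20 giving 20 days.
S is off the critical path — its longest chain is 19 days, giving 1 of slack.
That remains the longest chain; total 20 days.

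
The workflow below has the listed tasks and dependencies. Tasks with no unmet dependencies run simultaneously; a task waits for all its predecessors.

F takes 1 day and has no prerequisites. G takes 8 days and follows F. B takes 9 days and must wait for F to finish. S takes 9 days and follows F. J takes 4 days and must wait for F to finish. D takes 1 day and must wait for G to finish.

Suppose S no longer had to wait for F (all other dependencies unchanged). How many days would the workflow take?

10

Before: longest chain F→G→D = 1+8+1 = 10, finish 10.
Without F→S, S's earliest start moves from 1 to 0.
New critical path: F→G→D = 1+8+1 = 10 ⇒ 10 days.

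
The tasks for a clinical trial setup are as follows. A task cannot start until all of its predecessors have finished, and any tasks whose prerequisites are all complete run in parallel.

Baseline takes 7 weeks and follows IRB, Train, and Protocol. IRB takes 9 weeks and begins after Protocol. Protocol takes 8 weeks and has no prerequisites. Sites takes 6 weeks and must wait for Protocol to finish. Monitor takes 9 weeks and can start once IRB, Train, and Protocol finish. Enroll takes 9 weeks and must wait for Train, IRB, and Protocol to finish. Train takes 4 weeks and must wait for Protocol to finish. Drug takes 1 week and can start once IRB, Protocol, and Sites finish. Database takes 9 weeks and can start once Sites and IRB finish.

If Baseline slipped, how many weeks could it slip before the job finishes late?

2

Critical path: Protocol→IRB→Enroll = 8+9+9 = 26, so the finish is 26 weeks.
Longest path through Baseline: 24 weeks (earliest finish 24, latest finish 26).
Float = 26 − 24 = 2.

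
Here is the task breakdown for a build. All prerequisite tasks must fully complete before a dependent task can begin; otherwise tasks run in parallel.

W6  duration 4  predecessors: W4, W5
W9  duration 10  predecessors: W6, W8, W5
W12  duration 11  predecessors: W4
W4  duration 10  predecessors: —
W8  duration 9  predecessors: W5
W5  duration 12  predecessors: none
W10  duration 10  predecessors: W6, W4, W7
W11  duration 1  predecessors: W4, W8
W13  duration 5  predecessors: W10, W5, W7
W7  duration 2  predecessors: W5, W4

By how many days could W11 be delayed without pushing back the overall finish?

9

W5→W6→W10→W13 = 12+4+10+5 = 31 sets the makespan at 31 days.
The longest chain containing W11 totals 22 days.
Float = 31 − 22 = 9.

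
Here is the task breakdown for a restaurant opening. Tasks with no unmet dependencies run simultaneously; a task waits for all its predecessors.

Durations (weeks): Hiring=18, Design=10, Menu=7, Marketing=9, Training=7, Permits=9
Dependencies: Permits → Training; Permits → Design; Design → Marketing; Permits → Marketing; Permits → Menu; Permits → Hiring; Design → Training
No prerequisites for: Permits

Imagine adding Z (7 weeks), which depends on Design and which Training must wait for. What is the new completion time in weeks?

Originally the job takes 28 weeks.
With Z inserted, Training now waits for max(Permits, Design, Z).
New critical path: Permits→Design→Z→Training = 9+10+7+7 = 33 ⇒ 33 weeks.

33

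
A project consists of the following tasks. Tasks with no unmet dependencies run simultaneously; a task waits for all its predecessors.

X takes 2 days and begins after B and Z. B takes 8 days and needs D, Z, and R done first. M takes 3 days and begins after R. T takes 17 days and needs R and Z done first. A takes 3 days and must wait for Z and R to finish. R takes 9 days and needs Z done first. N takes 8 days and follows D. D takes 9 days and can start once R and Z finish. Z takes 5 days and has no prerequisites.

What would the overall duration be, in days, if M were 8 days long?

33

Baseline: Z→R→D→B→X = 5+9+9+8+2 = 33 → 33 days.
M is off the critical path — its longest chain is 17 days, giving 16 of slack.
The critical path is still Z→R→D→B→X; finish is now 33 days.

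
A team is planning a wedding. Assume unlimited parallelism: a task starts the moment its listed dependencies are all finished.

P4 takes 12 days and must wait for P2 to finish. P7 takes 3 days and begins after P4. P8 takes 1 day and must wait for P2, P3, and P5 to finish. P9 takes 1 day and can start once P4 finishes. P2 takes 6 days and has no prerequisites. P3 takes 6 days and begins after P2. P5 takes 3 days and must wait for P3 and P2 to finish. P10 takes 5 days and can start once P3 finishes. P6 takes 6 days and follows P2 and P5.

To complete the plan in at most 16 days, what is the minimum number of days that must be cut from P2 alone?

5

Current finish: 21 days; target: 16.
P2 is on every critical path, so each day cut from P2 cuts the finish by one (this holds down to a finish of 16).
Need 21 − 16 = 5 days off P2 → P2 becomes 1 day, finish becomes 16.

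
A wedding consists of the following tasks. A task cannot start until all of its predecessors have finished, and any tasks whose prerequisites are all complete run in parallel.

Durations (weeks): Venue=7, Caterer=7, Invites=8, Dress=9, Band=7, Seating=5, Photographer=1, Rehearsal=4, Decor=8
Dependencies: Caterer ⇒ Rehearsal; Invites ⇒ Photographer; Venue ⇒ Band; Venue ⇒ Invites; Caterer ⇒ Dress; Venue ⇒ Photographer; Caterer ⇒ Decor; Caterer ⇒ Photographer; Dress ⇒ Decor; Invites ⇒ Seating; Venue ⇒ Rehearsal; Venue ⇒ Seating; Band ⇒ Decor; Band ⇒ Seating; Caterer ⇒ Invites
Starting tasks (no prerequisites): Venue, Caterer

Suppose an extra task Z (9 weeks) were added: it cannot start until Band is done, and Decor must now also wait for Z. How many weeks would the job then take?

31

Originally the job takes 24 weeks.
With Z inserted, Decor now waits for max(Dress, Caterer, Band, Z).
New critical path: Venue→Band→Z→Decor = 7+7+9+8 = 31 ⇒ 31 weeks.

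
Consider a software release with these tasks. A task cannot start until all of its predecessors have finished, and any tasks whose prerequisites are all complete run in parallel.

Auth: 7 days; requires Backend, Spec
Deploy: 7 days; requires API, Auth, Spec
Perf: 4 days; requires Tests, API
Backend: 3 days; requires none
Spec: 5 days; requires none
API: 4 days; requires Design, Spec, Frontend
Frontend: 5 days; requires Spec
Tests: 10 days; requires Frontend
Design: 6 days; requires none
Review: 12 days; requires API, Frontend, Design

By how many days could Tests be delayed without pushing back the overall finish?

The longest chain is Spec→Frontend→API→Review = 5+5+4+12 = 26; overall finish 26 days.
Tests finishes as early as 20 and must finish by 22.
Float = 26 − 24 = 2.

2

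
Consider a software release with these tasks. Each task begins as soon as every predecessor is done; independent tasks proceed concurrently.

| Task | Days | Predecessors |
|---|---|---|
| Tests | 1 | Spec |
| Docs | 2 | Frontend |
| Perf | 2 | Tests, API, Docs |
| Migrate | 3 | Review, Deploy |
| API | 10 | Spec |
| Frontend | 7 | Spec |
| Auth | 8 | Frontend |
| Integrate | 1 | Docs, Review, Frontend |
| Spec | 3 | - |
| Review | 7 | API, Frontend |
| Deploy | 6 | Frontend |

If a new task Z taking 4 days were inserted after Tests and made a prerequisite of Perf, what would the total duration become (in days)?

Originally the plan takes 23 days.
With Z inserted, Perf now waits for max(Tests, API, Docs, Z).
New critical path: Spec→API→Review→Migrate = 3+10+7+3 = 23 ⇒ 23 days.

23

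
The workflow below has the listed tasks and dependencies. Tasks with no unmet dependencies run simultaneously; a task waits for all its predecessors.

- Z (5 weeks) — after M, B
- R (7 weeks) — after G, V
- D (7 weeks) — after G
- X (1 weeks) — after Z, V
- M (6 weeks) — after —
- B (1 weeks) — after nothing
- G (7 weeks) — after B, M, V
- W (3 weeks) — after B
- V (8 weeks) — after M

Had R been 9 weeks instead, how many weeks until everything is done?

Critical path before the change: M→V→G→R = 6+8+7+7 = 28 giving 28 weeks.
R lies on that path, so at 9 weeks the path becomes 30 weeks.
That remains the longest chain; total 30 weeks.

30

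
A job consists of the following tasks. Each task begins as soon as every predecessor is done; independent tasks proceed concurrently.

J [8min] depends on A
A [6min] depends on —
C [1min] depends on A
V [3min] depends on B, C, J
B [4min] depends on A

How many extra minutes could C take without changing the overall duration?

A→J→V = 6+8+3 = 17 sets the makespan at 17 minutes.
C finishes as early as 7 and must finish by 14.
Float = 17 − 10 = 7.

7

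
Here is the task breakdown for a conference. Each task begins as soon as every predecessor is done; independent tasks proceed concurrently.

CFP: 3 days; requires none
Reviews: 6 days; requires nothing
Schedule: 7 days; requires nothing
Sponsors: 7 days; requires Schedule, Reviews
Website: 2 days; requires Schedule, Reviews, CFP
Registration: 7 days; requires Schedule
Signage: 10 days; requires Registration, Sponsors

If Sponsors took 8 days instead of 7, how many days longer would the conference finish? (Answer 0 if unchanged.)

1

Baseline: Schedule→Sponsors→Signage = 7+7+10 = 24 → 24 days.
Since Sponsors is critical, the +1 change carries straight to that chain (now 25 days).
That remains the longest chain; total 25 days.
Change in finish: 25 − 24 = +1 days.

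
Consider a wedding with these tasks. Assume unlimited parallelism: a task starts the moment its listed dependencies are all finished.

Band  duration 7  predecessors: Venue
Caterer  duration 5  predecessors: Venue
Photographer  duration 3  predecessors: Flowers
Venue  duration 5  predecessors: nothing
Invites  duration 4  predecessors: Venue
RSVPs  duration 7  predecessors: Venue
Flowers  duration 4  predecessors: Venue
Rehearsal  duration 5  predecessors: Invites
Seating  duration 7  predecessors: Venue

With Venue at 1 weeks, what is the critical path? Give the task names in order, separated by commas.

The binding path is Venue→Invites→Rehearsal = 5+4+5 = 14; finish at 14 weeks.
Since Venue is critical, the -4 change carries straight to that chain (now 10 weeks).
The critical path is still Venue→Invites→Rehearsal; finish is now 10 weeks.

Venue, Invites, Rehearsal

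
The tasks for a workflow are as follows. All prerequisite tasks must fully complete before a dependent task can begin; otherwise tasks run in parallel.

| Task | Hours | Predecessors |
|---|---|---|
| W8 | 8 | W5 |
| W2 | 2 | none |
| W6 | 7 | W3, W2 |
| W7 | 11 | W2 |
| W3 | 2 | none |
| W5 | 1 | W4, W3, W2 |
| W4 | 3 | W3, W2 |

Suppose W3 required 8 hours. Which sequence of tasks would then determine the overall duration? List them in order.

W3, W4, W5, W8

Critical path before the change: W3→W4→W5→W8 = 2+3+1+8 = 14 giving 14 hours.
W3 lies on that path, so at 8 hours the path becomes 20 hours.
That remains the longest chain; total 20 hours.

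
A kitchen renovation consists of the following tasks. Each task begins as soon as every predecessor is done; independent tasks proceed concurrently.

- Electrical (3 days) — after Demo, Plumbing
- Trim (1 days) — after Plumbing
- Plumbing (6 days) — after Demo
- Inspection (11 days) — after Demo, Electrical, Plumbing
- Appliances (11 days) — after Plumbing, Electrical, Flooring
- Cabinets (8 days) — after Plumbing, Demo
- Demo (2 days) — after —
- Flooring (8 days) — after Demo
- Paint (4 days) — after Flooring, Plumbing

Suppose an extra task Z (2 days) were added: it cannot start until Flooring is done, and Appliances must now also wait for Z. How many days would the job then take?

23

Originally the job takes 22 days.
With Z inserted, Appliances now waits for max(Plumbing, Electrical, Flooring, Z).
New critical path: Demo→Flooring→Z→Appliances = 2+8+2+11 = 23 ⇒ 23 days.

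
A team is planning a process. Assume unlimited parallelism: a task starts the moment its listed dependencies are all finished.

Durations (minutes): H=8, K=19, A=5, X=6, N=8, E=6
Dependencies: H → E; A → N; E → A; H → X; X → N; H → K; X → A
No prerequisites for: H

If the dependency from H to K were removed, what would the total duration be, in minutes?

With the dependency in place, H→X→A→N = 8+6+5+8 = 27 sets the finish at 27 minutes.
Without H→K, K's earliest start moves from 8 to 0.
After: H→X→A→N = 8+6+5+8 = 27 → 27 minutes.

27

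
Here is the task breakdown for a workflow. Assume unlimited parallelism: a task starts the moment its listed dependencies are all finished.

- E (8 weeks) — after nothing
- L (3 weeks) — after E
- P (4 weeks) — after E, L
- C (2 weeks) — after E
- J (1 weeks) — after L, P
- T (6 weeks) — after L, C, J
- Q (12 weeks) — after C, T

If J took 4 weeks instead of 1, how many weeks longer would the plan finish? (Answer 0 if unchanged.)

3

Actual critical path: E→L→P→J→T→Q = 8+3+4+1+6+12 = 34 ⇒ 34 weeks.
J is on the critical path; changing it to 4 makes that path 37 weeks.
No other chain overtakes it, so the finish is 37 weeks.
Change in finish: 37 − 34 = +3 weeks.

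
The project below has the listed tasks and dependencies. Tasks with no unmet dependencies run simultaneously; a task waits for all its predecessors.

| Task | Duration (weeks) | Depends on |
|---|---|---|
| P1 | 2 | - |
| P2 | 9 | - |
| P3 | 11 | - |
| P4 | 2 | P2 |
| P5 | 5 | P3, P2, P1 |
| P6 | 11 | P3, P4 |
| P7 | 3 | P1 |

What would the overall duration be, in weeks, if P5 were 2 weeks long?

22

As given, the longest chain is P2→P4→P6 = 9+2+11 = 22, so the finish is 22 weeks.
P5 is off the critical path — its longest chain is 16 weeks, giving 6 of slack.
The critical path is still P2→P4→P6; finish is now 22 weeks.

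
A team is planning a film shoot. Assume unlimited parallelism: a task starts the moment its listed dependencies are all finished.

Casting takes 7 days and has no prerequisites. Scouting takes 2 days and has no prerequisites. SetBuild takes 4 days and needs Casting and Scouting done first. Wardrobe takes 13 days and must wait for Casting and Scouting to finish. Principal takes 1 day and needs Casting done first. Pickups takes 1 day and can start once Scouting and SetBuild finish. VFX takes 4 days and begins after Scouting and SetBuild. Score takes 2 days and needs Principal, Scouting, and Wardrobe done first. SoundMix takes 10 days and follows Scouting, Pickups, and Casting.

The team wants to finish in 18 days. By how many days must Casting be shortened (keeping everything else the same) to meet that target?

Current finish: 22 days; target: 18.
Casting is on every critical path, so each day cut from Casting cuts the finish by one (this holds down to a finish of 17).
Need 22 − 18 = 4 days off Casting → Casting becomes 3 days, finish becomes 18.

4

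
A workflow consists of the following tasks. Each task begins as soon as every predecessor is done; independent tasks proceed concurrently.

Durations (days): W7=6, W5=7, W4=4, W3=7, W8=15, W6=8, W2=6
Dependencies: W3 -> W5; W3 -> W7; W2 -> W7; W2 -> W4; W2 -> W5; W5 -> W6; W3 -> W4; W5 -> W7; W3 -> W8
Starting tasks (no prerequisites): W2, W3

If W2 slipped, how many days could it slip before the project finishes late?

The longest chain is W3→W5→W6 = 7+7+8 = 22; overall finish 22 days.
The longest chain containing W2 totals 21 days.
Slack of W2 = 1 − 0 = 1 day.

1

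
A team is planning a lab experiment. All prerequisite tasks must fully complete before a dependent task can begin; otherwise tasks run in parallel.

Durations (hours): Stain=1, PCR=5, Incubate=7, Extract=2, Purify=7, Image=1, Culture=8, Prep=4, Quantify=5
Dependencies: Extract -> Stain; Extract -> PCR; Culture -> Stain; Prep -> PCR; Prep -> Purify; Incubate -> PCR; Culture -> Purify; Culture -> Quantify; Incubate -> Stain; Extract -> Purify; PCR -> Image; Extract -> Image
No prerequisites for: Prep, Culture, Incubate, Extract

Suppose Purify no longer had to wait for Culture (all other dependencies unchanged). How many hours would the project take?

13

With the dependency in place, Culture→Purify = 8+7 = 15 sets the finish at 15 hours.
Without Culture→Purify, Purify's earliest start moves from 8 to 4.
New critical path: Culture→Quantify = 8+5 = 13 ⇒ 13 hours.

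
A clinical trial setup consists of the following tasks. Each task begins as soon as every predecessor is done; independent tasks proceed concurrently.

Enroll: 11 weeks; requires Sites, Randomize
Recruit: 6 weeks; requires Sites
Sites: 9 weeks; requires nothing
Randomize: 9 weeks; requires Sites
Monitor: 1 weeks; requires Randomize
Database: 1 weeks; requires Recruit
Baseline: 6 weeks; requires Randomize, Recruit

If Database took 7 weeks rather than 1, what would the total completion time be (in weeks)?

The binding path is Sites→Randomize→Enroll = 9+9+11 = 29; finish at 29 weeks.
Database is off the critical path — its longest chain is 16 weeks, giving 13 of slack.
That remains the longest chain; total 29 weeks.

29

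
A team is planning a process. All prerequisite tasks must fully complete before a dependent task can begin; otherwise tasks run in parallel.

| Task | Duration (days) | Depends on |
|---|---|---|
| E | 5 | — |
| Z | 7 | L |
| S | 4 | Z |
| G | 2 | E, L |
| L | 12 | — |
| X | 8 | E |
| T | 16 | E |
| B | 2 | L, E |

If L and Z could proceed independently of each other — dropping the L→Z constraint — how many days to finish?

With the dependency in place, L→Z→S = 12+7+4 = 23 sets the finish at 23 days.
Without L→Z, Z's earliest start moves from 12 to 0.
The longest chain is now E→T = 5+16 = 21, so the schedule takes 21 days.

21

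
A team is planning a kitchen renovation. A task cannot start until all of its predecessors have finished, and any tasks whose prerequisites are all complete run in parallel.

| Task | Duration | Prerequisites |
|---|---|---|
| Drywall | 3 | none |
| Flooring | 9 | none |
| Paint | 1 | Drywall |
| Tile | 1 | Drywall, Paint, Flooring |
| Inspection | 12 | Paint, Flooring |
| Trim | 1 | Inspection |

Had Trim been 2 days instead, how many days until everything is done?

Critical path before the change: Flooring→Inspection→Trim = 9+12+1 = 22 giving 22 days.
Trim lies on that path, so at 2 days the path becomes 23 days.
The critical path is still Flooring→Inspection→Trim; finish is now 23 days.

23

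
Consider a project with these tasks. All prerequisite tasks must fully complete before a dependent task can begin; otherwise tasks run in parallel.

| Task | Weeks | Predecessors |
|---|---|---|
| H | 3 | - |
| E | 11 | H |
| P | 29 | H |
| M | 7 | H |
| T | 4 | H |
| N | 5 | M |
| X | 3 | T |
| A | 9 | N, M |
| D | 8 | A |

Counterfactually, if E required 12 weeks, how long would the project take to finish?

32

Critical path before the change: H→P = 3+29 = 32 giving 32 weeks.
E has 18 weeks of float (longest path through it is 14).
The critical path is still H→P; finish is now 32 weeks.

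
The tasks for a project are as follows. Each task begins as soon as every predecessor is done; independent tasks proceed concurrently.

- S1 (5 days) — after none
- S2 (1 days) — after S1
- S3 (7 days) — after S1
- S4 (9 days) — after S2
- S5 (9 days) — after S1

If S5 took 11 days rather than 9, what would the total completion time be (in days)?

16

The binding path is S1→S2→S4 = 5+1+9 = 15; finish at 15 days.
S5 is off the critical path — its longest chain is 14 days, giving 1 of slack.
Now S1→S5 = 5+11 = 16 is longest, so the finish becomes 16 days.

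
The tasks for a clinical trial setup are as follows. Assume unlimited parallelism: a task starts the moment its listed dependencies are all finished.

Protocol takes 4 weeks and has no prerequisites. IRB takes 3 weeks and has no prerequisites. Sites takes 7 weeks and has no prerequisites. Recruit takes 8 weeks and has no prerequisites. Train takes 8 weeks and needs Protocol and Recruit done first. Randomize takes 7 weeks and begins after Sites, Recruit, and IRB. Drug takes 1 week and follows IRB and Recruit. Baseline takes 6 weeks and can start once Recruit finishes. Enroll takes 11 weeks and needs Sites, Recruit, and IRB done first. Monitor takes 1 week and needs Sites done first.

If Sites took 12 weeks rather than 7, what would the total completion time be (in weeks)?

The binding path is Recruit→Enroll = 8+11 = 19; finish at 19 weeks.
Sites has 1 week of float (longest path through it is 18).
Now Sites→Enroll = 12+11 = 23 is longest, so the finish becomes 23 weeks.

23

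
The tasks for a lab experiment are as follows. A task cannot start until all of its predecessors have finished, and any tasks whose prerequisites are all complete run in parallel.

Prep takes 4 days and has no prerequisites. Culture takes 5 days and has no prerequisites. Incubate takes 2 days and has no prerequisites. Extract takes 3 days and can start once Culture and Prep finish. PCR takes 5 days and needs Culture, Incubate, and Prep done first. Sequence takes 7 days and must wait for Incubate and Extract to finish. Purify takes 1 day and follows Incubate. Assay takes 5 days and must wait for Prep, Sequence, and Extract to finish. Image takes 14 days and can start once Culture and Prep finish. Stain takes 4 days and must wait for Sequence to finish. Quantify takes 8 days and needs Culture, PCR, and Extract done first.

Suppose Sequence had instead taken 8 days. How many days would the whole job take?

21

Actual critical path: Culture→Extract→Sequence→Assay = 5+3+7+5 = 20 ⇒ 20 days.
Sequence lies on that path, so at 8 days the path becomes 21 days.
The critical path is still Culture→Extract→Sequence→Assay; finish is now 21 days.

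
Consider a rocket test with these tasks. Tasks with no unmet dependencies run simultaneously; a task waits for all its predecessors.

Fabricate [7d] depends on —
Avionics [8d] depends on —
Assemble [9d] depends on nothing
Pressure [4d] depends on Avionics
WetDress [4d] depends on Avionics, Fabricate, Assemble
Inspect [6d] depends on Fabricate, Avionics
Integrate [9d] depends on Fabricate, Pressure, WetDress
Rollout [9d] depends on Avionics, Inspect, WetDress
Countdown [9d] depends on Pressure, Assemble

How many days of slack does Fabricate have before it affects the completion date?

1

Avionics→Inspect→Rollout = 8+6+9 = 23 sets the makespan at 23 days.
The longest chain containing Fabricate totals 22 days.
Float = 23 − 22 = 1.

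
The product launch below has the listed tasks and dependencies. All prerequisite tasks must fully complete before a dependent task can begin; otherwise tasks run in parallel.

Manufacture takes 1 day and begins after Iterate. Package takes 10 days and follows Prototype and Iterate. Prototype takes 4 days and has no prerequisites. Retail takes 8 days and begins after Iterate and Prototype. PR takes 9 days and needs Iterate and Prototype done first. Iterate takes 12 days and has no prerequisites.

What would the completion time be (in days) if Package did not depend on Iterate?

21

Original critical path: Iterate→Package = 12+10 = 22 ⇒ 22 days.
Without Iterate→Package, Package's earliest start moves from 12 to 4.
The longest chain is now Iterate→PR = 12+9 = 21, so the product launch takes 21 days.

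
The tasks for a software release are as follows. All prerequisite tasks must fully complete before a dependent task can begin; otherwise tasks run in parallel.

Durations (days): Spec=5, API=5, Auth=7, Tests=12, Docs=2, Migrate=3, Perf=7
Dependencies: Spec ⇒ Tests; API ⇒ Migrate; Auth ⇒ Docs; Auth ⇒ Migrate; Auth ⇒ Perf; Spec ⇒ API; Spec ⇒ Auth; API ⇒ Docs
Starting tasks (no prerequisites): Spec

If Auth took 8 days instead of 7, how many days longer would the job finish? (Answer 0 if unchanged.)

As given, the longest chain is Spec→Auth→Perf = 5+7+7 = 19, so the finish is 19 days.
Auth lies on that path, so at 8 days the path becomes 20 days.
That remains the longest chain; total 20 days.
Change in finish: 20 − 19 = +1 days.

1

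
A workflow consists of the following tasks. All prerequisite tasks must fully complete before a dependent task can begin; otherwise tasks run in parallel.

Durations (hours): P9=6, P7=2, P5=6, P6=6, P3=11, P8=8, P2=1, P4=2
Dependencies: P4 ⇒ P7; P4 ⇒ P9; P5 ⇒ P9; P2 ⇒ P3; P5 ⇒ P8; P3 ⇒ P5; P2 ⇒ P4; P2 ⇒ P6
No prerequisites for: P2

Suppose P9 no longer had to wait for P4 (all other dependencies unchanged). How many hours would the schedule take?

26

Original critical path: P2→P3→P5→P8 = 1+11+6+8 = 26 ⇒ 26 hours.
Dropping P4→P9 doesn't change P9's earliest start (18); another predecessor still binds.
New critical path: P2→P3→P5→P8 = 1+11+6+8 = 26 ⇒ 26 hours.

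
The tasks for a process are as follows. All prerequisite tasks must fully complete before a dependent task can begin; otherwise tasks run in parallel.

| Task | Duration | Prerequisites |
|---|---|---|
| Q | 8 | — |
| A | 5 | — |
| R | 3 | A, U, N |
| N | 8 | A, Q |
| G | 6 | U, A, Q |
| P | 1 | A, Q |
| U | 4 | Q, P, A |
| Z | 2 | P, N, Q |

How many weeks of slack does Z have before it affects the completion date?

The longest chain is Q→P→U→G = 8+1+4+6 = 19; overall finish 19 weeks.
The longest chain containing Z totals 18 weeks.
Slack of Z = 17 − 16 = 1 week.

1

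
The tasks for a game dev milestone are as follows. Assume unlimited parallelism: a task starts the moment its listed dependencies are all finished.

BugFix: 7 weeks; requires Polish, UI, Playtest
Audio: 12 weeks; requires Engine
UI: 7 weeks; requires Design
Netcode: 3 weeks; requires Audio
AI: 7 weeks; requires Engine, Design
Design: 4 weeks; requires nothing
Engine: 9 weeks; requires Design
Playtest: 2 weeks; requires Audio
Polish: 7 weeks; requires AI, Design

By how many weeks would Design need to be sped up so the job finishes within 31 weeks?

3

Current finish: 34 weeks; target: 31.
Design is on every critical path, so each week cut from Design cuts the finish by one (this holds down to a finish of 31).
Need 34 − 31 = 3 weeks off Design → Design becomes 1 week, finish becomes 31.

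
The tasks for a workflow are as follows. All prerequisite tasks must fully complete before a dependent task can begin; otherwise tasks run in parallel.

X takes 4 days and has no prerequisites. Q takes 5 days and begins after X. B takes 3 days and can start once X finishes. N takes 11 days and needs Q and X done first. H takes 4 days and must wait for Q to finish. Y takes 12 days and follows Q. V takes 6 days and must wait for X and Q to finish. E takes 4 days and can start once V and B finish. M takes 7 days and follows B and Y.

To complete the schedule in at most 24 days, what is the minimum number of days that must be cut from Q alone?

4

Current finish: 28 days; target: 24.
Q is on every critical path, so each day cut from Q cuts the finish by one (this holds down to a finish of 24).
Need 28 − 24 = 4 days off Q → Q becomes 1 day, finish becomes 24.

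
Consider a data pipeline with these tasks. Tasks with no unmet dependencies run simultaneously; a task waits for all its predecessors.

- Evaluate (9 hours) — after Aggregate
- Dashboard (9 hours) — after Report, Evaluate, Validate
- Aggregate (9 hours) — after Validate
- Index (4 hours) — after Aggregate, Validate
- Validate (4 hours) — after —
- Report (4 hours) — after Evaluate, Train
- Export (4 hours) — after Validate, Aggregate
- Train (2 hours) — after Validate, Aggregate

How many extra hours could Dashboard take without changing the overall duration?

Critical path: Validate→Aggregate→Evaluate→Report→Dashboard = 4+9+9+4+9 = 35, so the finish is 35 hours.
Dashboard finishes as early as 35 and must finish by 35.
Float = 35 − 35 = 0.

0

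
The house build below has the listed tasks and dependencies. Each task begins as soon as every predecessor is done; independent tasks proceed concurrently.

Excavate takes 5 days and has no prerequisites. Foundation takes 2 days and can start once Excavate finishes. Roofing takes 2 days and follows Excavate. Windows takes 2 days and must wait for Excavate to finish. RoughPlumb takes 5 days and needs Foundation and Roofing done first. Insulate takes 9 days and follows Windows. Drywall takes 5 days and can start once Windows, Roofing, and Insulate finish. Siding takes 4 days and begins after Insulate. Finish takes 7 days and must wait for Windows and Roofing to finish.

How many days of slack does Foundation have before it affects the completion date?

9

Critical path: Excavate→Windows→Insulate→Drywall = 5+2+9+5 = 21, so the finish is 21 days.
Longest path through Foundation: 12 days (earliest finish 7, latest finish 16).
So Foundation can slip 16 − 7 = 9 days.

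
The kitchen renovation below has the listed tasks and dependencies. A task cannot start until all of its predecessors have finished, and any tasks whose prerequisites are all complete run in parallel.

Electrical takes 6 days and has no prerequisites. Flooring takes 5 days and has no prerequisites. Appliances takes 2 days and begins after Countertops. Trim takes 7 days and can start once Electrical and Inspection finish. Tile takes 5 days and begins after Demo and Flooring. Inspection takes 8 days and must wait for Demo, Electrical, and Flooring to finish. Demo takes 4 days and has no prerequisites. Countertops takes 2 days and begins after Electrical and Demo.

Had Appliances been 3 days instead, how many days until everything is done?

Actual critical path: Electrical→Inspection→Trim = 6+8+7 = 21 ⇒ 21 days.
Appliances is off the critical path — its longest chain is 10 days, giving 11 of slack.
The critical path is still Electrical→Inspection→Trim; finish is now 21 days.

21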